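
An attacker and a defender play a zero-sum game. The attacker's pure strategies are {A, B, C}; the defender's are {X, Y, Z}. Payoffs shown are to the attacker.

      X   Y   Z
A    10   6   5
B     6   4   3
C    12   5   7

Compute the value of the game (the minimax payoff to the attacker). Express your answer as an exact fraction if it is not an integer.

Row minima: A → 5, B → 3, C → 5; maximin = 5.
Column maxima: X → 12, Y → 6, Z → 7; minimax = 6.
5 ≠ 6, so there is no saddle point; optimal play is mixed.
B is strictly dominated by A, so the attacker never plays it.
X is strictly dominated by Y (it gives the attacker strictly more in every row), so the defender never plays it.
On the remaining 2×2 (A, C vs Y, Z):
Let the attacker play A with probability p. Expected payoff against Y: 6p + 5(1−p) = p + 5; against Z: 5p + 7(1−p) = −2p + 7.
Setting these equal: p + 5 = −2p + 7 ⇒ 3p = 2 ⇒ p = 2/3, and the value is (1)·(2/3) + 5 = 17/3.
For the defender: with q = P(Y), equating A's and C's payoffs gives q + 5 = −2q + 7 ⇒ q = 2/3.

17/3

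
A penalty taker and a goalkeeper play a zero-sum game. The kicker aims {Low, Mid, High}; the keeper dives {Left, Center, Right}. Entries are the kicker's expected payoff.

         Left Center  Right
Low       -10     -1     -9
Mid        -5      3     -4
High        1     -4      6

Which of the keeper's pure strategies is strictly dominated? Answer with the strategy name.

Left holds the kicker's payoff strictly below Right in every row: -10 < -9, -5 < -4, 1 < 6.
So Right is strictly dominated for the keeper.

Right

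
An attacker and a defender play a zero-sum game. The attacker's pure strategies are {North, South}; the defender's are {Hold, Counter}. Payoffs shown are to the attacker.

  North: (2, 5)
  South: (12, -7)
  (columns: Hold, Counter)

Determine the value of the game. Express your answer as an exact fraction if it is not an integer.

Row minima: North → 2, South → -7; maximin = 2.
Column maxima: Hold → 12, Counter → 5; minimax = 5.
2 ≠ 5, so there is no saddle point; optimal play is mixed.
Let the attacker play North with probability p. Expected payoff against Hold: 2p + 12(1−p) = −10p + 12; against Counter: 5p + (-7)(1−p) = 12p − 7.
Setting these equal: −10p + 12 = 12p − 7 ⇒ −22p = -19 ⇒ p = 19/22, and the value is (-10)·(19/22) + 12 = 37/11.
For the defender: with q = P(Hold), equating North's and South's payoffs gives −3q + 5 = 19q − 7 ⇒ q = 6/11.

37/11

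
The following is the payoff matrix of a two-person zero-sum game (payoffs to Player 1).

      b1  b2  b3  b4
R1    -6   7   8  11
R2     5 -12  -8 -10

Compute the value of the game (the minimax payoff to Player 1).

-37/30

Row minima: R1 → -6, R2 → -12; maximin = -6.
Column maxima: b1 → 5, b2 → 7, b3 → 8, b4 → 11; minimax = 5.
-6 ≠ 5, so there is no saddle point; optimal play is mixed.
b3 is strictly dominated by b2 (it gives Player 1 strictly more in every row), so Player 2 never plays it.
b4 is strictly dominated by b2 (it gives Player 1 strictly more in every row), so Player 2 never plays it.
On the remaining 2×2 (R1, R2 vs b1, b2):
Let Player 1 play R1 with probability p. Expected payoff against b1: (-6)p + 5(1−p) = −11p + 5; against b2: 7p + (-12)(1−p) = 19p − 12.
Setting these equal: −11p + 5 = 19p − 12 ⇒ −30p = -17 ⇒ p = 17/30, and the value is (-11)·(17/30) + 5 = -37/30.
For Player 2: with q = P(b1), equating R1's and R2's payoffs gives −13q + 7 = 17q − 12 ⇒ q = 19/30.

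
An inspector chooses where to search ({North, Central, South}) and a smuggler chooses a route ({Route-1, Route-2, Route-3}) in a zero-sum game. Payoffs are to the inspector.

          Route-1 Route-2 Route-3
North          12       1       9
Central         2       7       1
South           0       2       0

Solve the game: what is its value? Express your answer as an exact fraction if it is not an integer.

Row minima: North → 1, Central → 1, South → 0; maximin = 1.
Column maxima: Route-1 → 12, Route-2 → 7, Route-3 → 9; minimax = 7.
1 ≠ 7, so there is no saddle point; optimal play is mixed.
South is strictly dominated by Central, so the inspector never plays it.
With South eliminated, Route-1 is strictly dominated by Route-3 (it gives the inspector strictly more in every remaining row), so the smuggler never plays it.
On the remaining 2×2 (North, Central vs Route-2, Route-3):
Let the inspector play North with probability p. Expected payoff against Route-2: 1p + 7(1−p) = −6p + 7; against Route-3: 9p + 1(1−p) = 8p + 1.
Setting these equal: −6p + 7 = 8p + 1 ⇒ −14p = -6 ⇒ p = 3/7, and the value is (-6)·(3/7) + 7 = 31/7.
For the smuggler: with q = P(Route-2), equating North's and Central's payoffs gives −8q + 9 = 6q + 1 ⇒ q = 4/7.

31/7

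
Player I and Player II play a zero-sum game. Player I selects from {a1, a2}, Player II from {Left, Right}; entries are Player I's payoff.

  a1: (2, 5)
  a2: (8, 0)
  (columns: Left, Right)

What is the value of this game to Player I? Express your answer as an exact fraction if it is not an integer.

40/11

Row minima: a1 → 2, a2 → 0; maximin = 2.
Column maxima: Left → 8, Right → 5; minimax = 5.
2 ≠ 5, so there is no saddle point; optimal play is mixed.
Let Player I play a1 with probability p. Expected payoff against Left: 2p + 8(1−p) = −6p + 8; against Right: 5p + 0(1−p) = 5p.
Setting these equal: −6p + 8 = 5p ⇒ −11p = -8 ⇒ p = 8/11, and the value is (-6)·(8/11) + 8 = 40/11.
For Player II: with q = P(Left), equating a1's and a2's payoffs gives −3q + 5 = 8q ⇒ q = 5/11.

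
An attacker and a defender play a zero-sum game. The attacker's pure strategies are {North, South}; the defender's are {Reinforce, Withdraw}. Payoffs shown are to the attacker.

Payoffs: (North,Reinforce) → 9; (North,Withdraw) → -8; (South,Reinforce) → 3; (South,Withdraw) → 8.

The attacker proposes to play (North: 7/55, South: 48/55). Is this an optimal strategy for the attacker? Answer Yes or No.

No

Against Reinforce this mix gives (7/55)·9 + (48/55)·3 = 207/55.
Against Withdraw this mix gives (7/55)·(-8) + (48/55)·8 = 328/55.
The defender will play Reinforce, holding the attacker to 207/55. Shifting weight toward the row that does better against Reinforce would raise this floor (the equalizing mix achieves 48/11 against both Reinforce and Withdraw), so the proposed strategy is not optimal.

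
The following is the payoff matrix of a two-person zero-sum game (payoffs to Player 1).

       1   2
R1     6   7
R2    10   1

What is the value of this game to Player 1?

Row minima: R1 → 6, R2 → 1; maximin = 6.
Column maxima: 1 → 10, 2 → 7; minimax = 7.
6 ≠ 7, so there is no saddle point; optimal play is mixed.
Let Player 1 play R1 with probability p. Expected payoff against 1: 6p + 10(1−p) = −4p + 10; against 2: 7p + 1(1−p) = 6p + 1.
Setting these equal: −4p + 10 = 6p + 1 ⇒ −10p = -9 ⇒ p = 9/10, and the value is (-4)·(9/10) + 10 = 32/5.
For Player 2: with q = P(1), equating R1's and R2's payoffs gives −q + 7 = 9q + 1 ⇒ q = 3/5.

32/5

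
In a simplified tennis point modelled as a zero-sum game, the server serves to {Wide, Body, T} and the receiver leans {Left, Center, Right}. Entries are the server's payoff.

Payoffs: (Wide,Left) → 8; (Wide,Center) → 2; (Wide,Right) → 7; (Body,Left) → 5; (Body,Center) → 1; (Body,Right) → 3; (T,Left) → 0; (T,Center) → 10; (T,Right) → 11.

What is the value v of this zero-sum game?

5

Row minima: Wide → 2, Body → 1, T → 0; maximin = 2.
Column maxima: Left → 8, Center → 10, Right → 11; minimax = 8.
2 ≠ 8, so there is no saddle point; optimal play is mixed.
Body is strictly dominated by Wide, so the server never plays it.
Right is strictly dominated by Center (it gives the server strictly more in every row), so the receiver never plays it.
On the remaining 2×2 (Wide, T vs Left, Center):
Let the server play Wide with probability p. Expected payoff against Left: 8p + 0(1−p) = 8p; against Center: 2p + 10(1−p) = −8p + 10.
Setting these equal: 8p = −8p + 10 ⇒ 16p = 10 ⇒ p = 5/8, and the value is (8)·(5/8) = 5.
For the receiver: with q = P(Left), equating Wide's and T's payoffs gives 6q + 2 = −10q + 10 ⇒ q = 1/2.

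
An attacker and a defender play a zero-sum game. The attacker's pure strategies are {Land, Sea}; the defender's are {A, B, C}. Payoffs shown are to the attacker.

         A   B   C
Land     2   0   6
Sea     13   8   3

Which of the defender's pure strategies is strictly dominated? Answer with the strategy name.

A

B holds the attacker's payoff strictly below A in every row: 0 < 2, 8 < 13.
So A is strictly dominated for the defender.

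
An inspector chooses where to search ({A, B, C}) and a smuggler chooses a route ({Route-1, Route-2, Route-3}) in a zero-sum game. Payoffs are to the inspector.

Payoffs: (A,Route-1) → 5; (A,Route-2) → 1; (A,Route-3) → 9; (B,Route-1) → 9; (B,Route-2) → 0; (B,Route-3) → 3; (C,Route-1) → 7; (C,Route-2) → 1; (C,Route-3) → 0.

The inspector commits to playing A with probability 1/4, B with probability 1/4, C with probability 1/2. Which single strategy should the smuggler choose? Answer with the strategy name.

If the smuggler plays Route-1, the inspector's expected payoff is (1/4)·5 + (1/4)·9 + (1/2)·7 = 7.
If the smuggler plays Route-2, the inspector's expected payoff is (1/4)·1 + (1/4)·0 + (1/2)·1 = 3/4.
If the smuggler plays Route-3, the inspector's expected payoff is (1/4)·9 + (1/4)·3 + (1/2)·0 = 3.
The smuggler minimizes the inspector's payoff; the smallest is 3/4, so the best response is Route-2.

Route-2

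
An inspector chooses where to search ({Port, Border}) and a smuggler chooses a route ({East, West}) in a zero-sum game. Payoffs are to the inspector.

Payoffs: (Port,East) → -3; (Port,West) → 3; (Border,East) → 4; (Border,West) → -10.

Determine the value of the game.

Row minima: Port → -3, Border → -10; maximin = -3.
Column maxima: East → 4, West → 3; minimax = 3.
-3 ≠ 3, so there is no saddle point; optimal play is mixed.
Let the inspector play Port with probability p. Expected payoff against East: (-3)p + 4(1−p) = −7p + 4; against West: 3p + (-10)(1−p) = 13p − 10.
Setting these equal: −7p + 4 = 13p − 10 ⇒ −20p = -14 ⇒ p = 7/10, and the value is (-7)·(7/10) + 4 = -9/10.
For the smuggler: with q = P(East), equating Port's and Border's payoffs gives −6q + 3 = 14q − 10 ⇒ q = 13/20.

-9/10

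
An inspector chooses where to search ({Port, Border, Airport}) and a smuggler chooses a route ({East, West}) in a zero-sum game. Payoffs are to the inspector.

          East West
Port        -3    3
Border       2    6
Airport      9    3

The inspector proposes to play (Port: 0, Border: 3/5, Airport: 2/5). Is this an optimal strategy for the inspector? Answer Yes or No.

Yes

Against East this mix gives (3/5)·2 + (2/5)·9 = 24/5.
Against West this mix gives (3/5)·6 + (2/5)·3 = 24/5.
All of the smuggler's active replies (East, West) yield 24/5, and no column does worse for the inspector. The mix makes the smuggler indifferent and guarantees 24/5, so it is optimal.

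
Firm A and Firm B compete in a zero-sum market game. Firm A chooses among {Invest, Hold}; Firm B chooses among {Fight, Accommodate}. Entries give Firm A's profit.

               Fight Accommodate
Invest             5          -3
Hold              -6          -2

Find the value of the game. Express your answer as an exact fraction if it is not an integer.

-7/3

Row minima: Invest → -3, Hold → -6; maximin = -3.
Column maxima: Fight → 5, Accommodate → -2; minimax = -2.
-3 ≠ -2, so there is no saddle point; optimal play is mixed.
Let Firm A play Invest with probability p. Expected payoff against Fight: 5p + (-6)(1−p) = 11p − 6; against Accommodate: (-3)p + (-2)(1−p) = −p − 2.
Setting these equal: 11p − 6 = −p − 2 ⇒ 12p = 4 ⇒ p = 1/3, and the value is (11)·(1/3) − 6 = -7/3.
For Firm B: with q = P(Fight), equating Invest's and Hold's payoffs gives 8q − 3 = −4q − 2 ⇒ q = 1/12.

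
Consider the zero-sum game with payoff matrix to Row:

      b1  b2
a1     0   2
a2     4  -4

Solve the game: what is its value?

Row minima: a1 → 0, a2 → -4; maximin = 0.
Column maxima: b1 → 4, b2 → 2; minimax = 2.
0 ≠ 2, so there is no saddle point; optimal play is mixed.
Let Row play a1 with probability p. Expected payoff against b1: 0p + 4(1−p) = −4p + 4; against b2: 2p + (-4)(1−p) = 6p − 4.
Setting these equal: −4p + 4 = 6p − 4 ⇒ −10p = -8 ⇒ p = 4/5, and the value is (-4)·(4/5) + 4 = 4/5.
For Column: with q = P(b1), equating a1's and a2's payoffs gives −2q + 2 = 8q − 4 ⇒ q = 3/5.

4/5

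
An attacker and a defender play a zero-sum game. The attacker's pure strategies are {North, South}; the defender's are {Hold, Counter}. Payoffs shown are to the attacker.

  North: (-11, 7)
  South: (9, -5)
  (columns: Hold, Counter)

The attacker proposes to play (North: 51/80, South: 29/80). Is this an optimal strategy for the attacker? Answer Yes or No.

No

Against Hold this mix gives (51/80)·(-11) + (29/80)·9 = -15/4.
Against Counter this mix gives (51/80)·7 + (29/80)·(-5) = 53/20.
The defender will play Hold, holding the attacker to -15/4. Shifting weight toward the row that does better against Hold would raise this floor (the equalizing mix achieves 1/4 against both Hold and Counter), so the proposed strategy is not optimal.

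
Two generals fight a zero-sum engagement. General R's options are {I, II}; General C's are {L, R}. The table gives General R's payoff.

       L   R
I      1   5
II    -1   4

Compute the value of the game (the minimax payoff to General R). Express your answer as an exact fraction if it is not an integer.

1

Row minima: I → 1, II → -1; maximin = 1.
Column maxima: L → 1, R → 5; minimax = 1.
Since maximin = minimax = 1, there is a saddle point and the value is 1.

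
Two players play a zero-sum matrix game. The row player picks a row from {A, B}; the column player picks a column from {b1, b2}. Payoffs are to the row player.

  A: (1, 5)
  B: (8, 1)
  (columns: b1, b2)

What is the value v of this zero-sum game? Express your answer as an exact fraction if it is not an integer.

Row minima: A → 1, B → 1; maximin = 1.
Column maxima: b1 → 8, b2 → 5; minimax = 5.
1 ≠ 5, so there is no saddle point; optimal play is mixed.
Let the row player play A with probability p. Expected payoff against b1: 1p + 8(1−p) = −7p + 8; against b2: 5p + 1(1−p) = 4p + 1.
Setting these equal: −7p + 8 = 4p + 1 ⇒ −11p = -7 ⇒ p = 7/11, and the value is (-7)·(7/11) + 8 = 39/11.
For the column player: with q = P(b1), equating A's and B's payoffs gives −4q + 5 = 7q + 1 ⇒ q = 4/11.

39/11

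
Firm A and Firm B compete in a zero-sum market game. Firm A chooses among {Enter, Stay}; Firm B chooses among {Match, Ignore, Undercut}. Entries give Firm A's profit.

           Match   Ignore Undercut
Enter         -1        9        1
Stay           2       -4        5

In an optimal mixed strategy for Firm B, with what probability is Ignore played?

3/16

Row minima: Enter → -1, Stay → -4; maximin = -1.
Column maxima: Match → 2, Ignore → 9, Undercut → 5; minimax = 2.
-1 ≠ 2, so there is no saddle point; optimal play is mixed.
Undercut is strictly dominated by Match (it gives Firm A strictly more in every row), so Firm B never plays it.
On the remaining 2×2 (Enter, Stay vs Match, Ignore):
Let Firm A play Enter with probability p. Expected payoff against Match: (-1)p + 2(1−p) = −3p + 2; against Ignore: 9p + (-4)(1−p) = 13p − 4.
Setting these equal: −3p + 2 = 13p − 4 ⇒ −16p = -6 ⇒ p = 3/8, and the value is (-3)·(3/8) + 2 = 7/8.
For Firm B: with q = P(Match), equating Enter's and Stay's payoffs gives −10q + 9 = 6q − 4 ⇒ q = 13/16.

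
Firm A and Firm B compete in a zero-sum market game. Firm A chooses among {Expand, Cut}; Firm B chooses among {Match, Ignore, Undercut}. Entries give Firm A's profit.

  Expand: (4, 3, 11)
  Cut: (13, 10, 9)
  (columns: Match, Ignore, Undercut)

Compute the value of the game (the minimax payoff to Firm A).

83/9

Row minima: Expand → 3, Cut → 9; maximin = 9.
Column maxima: Match → 13, Ignore → 10, Undercut → 11; minimax = 10.
9 ≠ 10, so there is no saddle point; optimal play is mixed.
Match is strictly dominated by Ignore (it gives Firm A strictly more in every row), so Firm B never plays it.
On the remaining 2×2 (Expand, Cut vs Ignore, Undercut):
Let Firm A play Expand with probability p. Expected payoff against Ignore: 3p + 10(1−p) = −7p + 10; against Undercut: 11p + 9(1−p) = 2p + 9.
Setting these equal: −7p + 10 = 2p + 9 ⇒ −9p = -1 ⇒ p = 1/9, and the value is (-7)·(1/9) + 10 = 83/9.
For Firm B: with q = P(Ignore), equating Expand's and Cut's payoffs gives −8q + 11 = q + 9 ⇒ q = 2/9.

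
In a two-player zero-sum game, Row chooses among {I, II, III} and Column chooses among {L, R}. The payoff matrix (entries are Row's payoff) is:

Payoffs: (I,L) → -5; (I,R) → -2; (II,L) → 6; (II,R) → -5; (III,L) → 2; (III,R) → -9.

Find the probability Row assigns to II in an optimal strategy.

Row minima: I → -5, II → -5, III → -9; maximin = -5.
Column maxima: L → 6, R → -2; minimax = -2.
-5 ≠ -2, so there is no saddle point; optimal play is mixed.
III is strictly dominated by II, so Row never plays it.
On the remaining 2×2 (I, II vs L, R):
Let Row play I with probability p. Expected payoff against L: (-5)p + 6(1−p) = −11p + 6; against R: (-2)p + (-5)(1−p) = 3p − 5.
Setting these equal: −11p + 6 = 3p − 5 ⇒ −14p = -11 ⇒ p = 11/14, and the value is (-11)·(11/14) + 6 = -37/14.
For Column: with q = P(L), equating I's and II's payoffs gives −3q − 2 = 11q − 5 ⇒ q = 3/14.

3/14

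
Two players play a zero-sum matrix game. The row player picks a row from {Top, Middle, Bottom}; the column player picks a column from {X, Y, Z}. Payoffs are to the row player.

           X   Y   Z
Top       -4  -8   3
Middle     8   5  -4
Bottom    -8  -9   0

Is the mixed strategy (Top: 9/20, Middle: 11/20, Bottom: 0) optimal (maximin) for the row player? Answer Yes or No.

Against X this mix gives (9/20)·(-4) + (11/20)·8 = 13/5.
Against Y this mix gives (9/20)·(-8) + (11/20)·5 = -17/20.
Against Z this mix gives (9/20)·3 + (11/20)·(-4) = -17/20.
All of the column player's active replies (Y, Z) yield -17/20, and no column does worse for the row player. The mix makes the column player indifferent and guarantees -17/20, so it is optimal.

Yes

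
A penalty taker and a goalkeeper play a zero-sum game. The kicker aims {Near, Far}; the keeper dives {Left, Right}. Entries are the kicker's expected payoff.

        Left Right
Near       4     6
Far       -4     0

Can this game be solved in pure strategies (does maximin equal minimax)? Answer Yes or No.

Row minima: Near → 4, Far → -4; maximin = 4.
Column maxima: Left → 4, Right → 6; minimax = 4.
maximin = minimax = 4, so a saddle point exists.

Yes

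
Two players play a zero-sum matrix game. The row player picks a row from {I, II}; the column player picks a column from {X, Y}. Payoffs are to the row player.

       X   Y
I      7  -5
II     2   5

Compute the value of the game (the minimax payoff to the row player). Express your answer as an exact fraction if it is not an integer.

3

Row minima: I → -5, II → 2; maximin = 2.
Column maxima: X → 7, Y → 5; minimax = 5.
2 ≠ 5, so there is no saddle point; optimal play is mixed.
Let the row player play I with probability p. Expected payoff against X: 7p + 2(1−p) = 5p + 2; against Y: (-5)p + 5(1−p) = −10p + 5.
Setting these equal: 5p + 2 = −10p + 5 ⇒ 15p = 3 ⇒ p = 1/5, and the value is (5)·(1/5) + 2 = 3.
For the column player: with q = P(X), equating I's and II's payoffs gives 12q − 5 = −3q + 5 ⇒ q = 2/3.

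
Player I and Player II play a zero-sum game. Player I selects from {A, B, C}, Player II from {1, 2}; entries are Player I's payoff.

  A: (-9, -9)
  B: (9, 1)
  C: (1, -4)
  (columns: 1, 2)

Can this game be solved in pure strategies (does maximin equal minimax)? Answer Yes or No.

Yes

Row minima: A → -9, B → 1, C → -4; maximin = 1.
Column maxima: 1 → 9, 2 → 1; minimax = 1.
maximin = minimax = 1, so a saddle point exists.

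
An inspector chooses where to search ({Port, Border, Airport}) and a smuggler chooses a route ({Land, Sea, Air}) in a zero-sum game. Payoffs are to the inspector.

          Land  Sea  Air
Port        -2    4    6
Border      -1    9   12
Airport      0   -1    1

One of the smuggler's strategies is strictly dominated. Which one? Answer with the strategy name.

Air

Land holds the inspector's payoff strictly below Air in every row: -2 < 6, -1 < 12, 0 < 1.
So Air is strictly dominated for the smuggler.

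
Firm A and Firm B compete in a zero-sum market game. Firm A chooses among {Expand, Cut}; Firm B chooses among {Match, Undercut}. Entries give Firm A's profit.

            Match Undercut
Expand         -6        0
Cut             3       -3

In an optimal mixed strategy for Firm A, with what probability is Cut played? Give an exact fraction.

1/2

Row minima: Expand → -6, Cut → -3; maximin = -3.
Column maxima: Match → 3, Undercut → 0; minimax = 0.
-3 ≠ 0, so there is no saddle point; optimal play is mixed.
Let Firm A play Expand with probability p. Expected payoff against Match: (-6)p + 3(1−p) = −9p + 3; against Undercut: 0p + (-3)(1−p) = 3p − 3.
Setting these equal: −9p + 3 = 3p − 3 ⇒ −12p = -6 ⇒ p = 1/2, and the value is (-9)·(1/2) + 3 = -3/2.
For Firm B: with q = P(Match), equating Expand's and Cut's payoffs gives −6q = 6q − 3 ⇒ q = 1/4.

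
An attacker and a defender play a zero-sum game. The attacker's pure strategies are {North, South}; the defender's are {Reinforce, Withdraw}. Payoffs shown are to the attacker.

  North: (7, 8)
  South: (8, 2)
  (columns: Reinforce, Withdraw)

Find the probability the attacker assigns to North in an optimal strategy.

Row minima: North → 7, South → 2; maximin = 7.
Column maxima: Reinforce → 8, Withdraw → 8; minimax = 8.
7 ≠ 8, so there is no saddle point; optimal play is mixed.
Let the attacker play North with probability p. Expected payoff against Reinforce: 7p + 8(1−p) = −p + 8; against Withdraw: 8p + 2(1−p) = 6p + 2.
Setting these equal: −p + 8 = 6p + 2 ⇒ −7p = -6 ⇒ p = 6/7, and the value is (-1)·(6/7) + 8 = 50/7.
For the defender: with q = P(Reinforce), equating North's and South's payoffs gives −q + 8 = 6q + 2 ⇒ q = 6/7.

6/7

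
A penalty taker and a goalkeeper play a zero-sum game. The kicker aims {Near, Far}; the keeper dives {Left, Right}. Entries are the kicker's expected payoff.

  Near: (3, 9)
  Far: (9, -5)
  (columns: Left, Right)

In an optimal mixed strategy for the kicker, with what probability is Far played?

3/10

Row minima: Near → 3, Far → -5; maximin = 3.
Column maxima: Left → 9, Right → 9; minimax = 9.
3 ≠ 9, so there is no saddle point; optimal play is mixed.
Let the kicker play Near with probability p. Expected payoff against Left: 3p + 9(1−p) = −6p + 9; against Right: 9p + (-5)(1−p) = 14p − 5.
Setting these equal: −6p + 9 = 14p − 5 ⇒ −20p = -14 ⇒ p = 7/10, and the value is (-6)·(7/10) + 9 = 24/5.
For the keeper: with q = P(Left), equating Near's and Far's payoffs gives −6q + 9 = 14q − 5 ⇒ q = 7/10.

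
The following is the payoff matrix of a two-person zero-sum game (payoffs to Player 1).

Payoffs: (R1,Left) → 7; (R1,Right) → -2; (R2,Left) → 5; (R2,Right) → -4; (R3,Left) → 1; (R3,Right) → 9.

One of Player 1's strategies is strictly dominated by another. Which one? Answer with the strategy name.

R1 gives a strictly higher payoff than R2 against every column: 7 > 5, -2 > -4.
So R2 is strictly dominated and Player 1 never plays it.

R2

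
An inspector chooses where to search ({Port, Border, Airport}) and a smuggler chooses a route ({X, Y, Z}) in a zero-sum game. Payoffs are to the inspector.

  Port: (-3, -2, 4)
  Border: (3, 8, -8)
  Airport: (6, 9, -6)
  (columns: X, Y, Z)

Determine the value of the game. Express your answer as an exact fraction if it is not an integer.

6/19

Row minima: Port → -3, Border → -8, Airport → -6; maximin = -3.
Column maxima: X → 6, Y → 9, Z → 4; minimax = 4.
-3 ≠ 4, so there is no saddle point; optimal play is mixed.
Border is strictly dominated by Airport, so the inspector never plays it.
Y is strictly dominated by X (it gives the inspector strictly more in every row), so the smuggler never plays it.
On the remaining 2×2 (Port, Airport vs X, Z):
Let the inspector play Port with probability p. Expected payoff against X: (-3)p + 6(1−p) = −9p + 6; against Z: 4p + (-6)(1−p) = 10p − 6.
Setting these equal: −9p + 6 = 10p − 6 ⇒ −19p = -12 ⇒ p = 12/19, and the value is (-9)·(12/19) + 6 = 6/19.
For the smuggler: with q = P(X), equating Port's and Airport's payoffs gives −7q + 4 = 12q − 6 ⇒ q = 10/19.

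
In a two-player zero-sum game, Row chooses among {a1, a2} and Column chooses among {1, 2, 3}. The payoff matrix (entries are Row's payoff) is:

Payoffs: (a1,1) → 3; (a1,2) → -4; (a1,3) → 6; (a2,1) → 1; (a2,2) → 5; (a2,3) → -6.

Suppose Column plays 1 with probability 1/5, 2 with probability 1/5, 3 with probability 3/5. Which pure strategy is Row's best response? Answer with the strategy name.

a1

Expected payoff of a1: (1/5)·3 + (1/5)·(-4) + (3/5)·6 = 17/5.
Expected payoff of a2: (1/5)·1 + (1/5)·5 + (3/5)·(-6) = -12/5.
The largest is 17/5, so Row's best response is a1.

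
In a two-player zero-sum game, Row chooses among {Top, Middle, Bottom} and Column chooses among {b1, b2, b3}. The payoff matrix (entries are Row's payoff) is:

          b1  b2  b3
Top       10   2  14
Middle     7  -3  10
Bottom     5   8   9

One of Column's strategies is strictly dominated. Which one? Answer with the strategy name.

b3

b1 holds Row's payoff strictly below b3 in every row: 10 < 14, 7 < 10, 5 < 9.
So b3 is strictly dominated for Column.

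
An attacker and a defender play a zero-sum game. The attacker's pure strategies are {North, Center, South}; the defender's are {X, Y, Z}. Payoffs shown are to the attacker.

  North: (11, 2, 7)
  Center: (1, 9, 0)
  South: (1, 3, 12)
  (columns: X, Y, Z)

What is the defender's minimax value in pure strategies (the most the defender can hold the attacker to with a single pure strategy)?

Column maxima: X → 11, Y → 9, Z → 12.
The smallest of these is 9.

9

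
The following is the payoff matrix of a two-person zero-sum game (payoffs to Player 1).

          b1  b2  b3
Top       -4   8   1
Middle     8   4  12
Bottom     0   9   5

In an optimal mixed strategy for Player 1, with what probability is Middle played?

9/13

Row minima: Top → -4, Middle → 4, Bottom → 0; maximin = 4.
Column maxima: b1 → 8, b2 → 9, b3 → 12; minimax = 8.
4 ≠ 8, so there is no saddle point; optimal play is mixed.
Top is strictly dominated by Bottom, so Player 1 never plays it.
b3 is strictly dominated by b1 (it gives Player 1 strictly more in every row), so Player 2 never plays it.
On the remaining 2×2 (Middle, Bottom vs b1, b2):
Let Player 1 play Middle with probability p. Expected payoff against b1: 8p + 0(1−p) = 8p; against b2: 4p + 9(1−p) = −5p + 9.
Setting these equal: 8p = −5p + 9 ⇒ 13p = 9 ⇒ p = 9/13, and the value is (8)·(9/13) = 72/13.
For Player 2: with q = P(b1), equating Middle's and Bottom's payoffs gives 4q + 4 = −9q + 9 ⇒ q = 5/13.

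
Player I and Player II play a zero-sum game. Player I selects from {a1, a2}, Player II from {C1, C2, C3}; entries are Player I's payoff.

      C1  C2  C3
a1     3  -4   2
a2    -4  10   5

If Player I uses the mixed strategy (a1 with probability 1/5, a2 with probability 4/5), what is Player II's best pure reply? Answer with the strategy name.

C1

If Player II plays C1, Player I's expected payoff is (1/5)·3 + (4/5)·(-4) = -13/5.
If Player II plays C2, Player I's expected payoff is (1/5)·(-4) + (4/5)·10 = 36/5.
If Player II plays C3, Player I's expected payoff is (1/5)·2 + (4/5)·5 = 22/5.
Player II minimizes Player I's payoff; the smallest is -13/5, so the best response is C1.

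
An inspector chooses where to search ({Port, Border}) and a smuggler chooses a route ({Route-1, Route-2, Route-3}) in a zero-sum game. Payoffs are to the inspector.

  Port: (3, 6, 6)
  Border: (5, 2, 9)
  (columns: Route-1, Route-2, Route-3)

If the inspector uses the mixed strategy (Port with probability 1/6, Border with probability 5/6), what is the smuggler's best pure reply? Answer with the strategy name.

If the smuggler plays Route-1, the inspector's expected payoff is (1/6)·3 + (5/6)·5 = 14/3.
If the smuggler plays Route-2, the inspector's expected payoff is (1/6)·6 + (5/6)·2 = 8/3.
If the smuggler plays Route-3, the inspector's expected payoff is (1/6)·6 + (5/6)·9 = 17/2.
The smuggler minimizes the inspector's payoff; the smallest is 8/3, so the best response is Route-2.

Route-2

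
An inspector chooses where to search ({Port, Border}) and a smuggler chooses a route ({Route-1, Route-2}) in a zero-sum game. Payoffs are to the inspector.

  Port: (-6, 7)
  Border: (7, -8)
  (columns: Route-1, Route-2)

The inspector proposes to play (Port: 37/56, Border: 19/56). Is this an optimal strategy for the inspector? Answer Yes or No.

No

Against Route-1 this mix gives (37/56)·(-6) + (19/56)·7 = -89/56.
Against Route-2 this mix gives (37/56)·7 + (19/56)·(-8) = 107/56.
The smuggler will play Route-1, holding the inspector to -89/56. Shifting weight toward the row that does better against Route-1 would raise this floor (the equalizing mix achieves 1/28 against both Route-1 and Route-2), so the proposed strategy is not optimal.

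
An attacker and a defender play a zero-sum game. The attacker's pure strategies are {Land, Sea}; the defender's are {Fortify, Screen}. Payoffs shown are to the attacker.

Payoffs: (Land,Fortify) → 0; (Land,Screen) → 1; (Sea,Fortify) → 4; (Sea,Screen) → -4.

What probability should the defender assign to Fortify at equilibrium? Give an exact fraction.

Row minima: Land → 0, Sea → -4; maximin = 0.
Column maxima: Fortify → 4, Screen → 1; minimax = 1.
0 ≠ 1, so there is no saddle point; optimal play is mixed.
Let the attacker play Land with probability p. Expected payoff against Fortify: 0p + 4(1−p) = −4p + 4; against Screen: 1p + (-4)(1−p) = 5p − 4.
Setting these equal: −4p + 4 = 5p − 4 ⇒ −9p = -8 ⇒ p = 8/9, and the value is (-4)·(8/9) + 4 = 4/9.
For the defender: with q = P(Fortify), equating Land's and Sea's payoffs gives −q + 1 = 8q − 4 ⇒ q = 5/9.

5/9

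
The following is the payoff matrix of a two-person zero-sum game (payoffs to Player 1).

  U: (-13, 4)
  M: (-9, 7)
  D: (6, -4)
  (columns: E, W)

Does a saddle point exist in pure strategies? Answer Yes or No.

Row minima: U → -13, M → -9, D → -4; maximin = -4.
Column maxima: E → 6, W → 7; minimax = 6.
-4 ≠ 6, so no pure-strategy equilibrium exists.

No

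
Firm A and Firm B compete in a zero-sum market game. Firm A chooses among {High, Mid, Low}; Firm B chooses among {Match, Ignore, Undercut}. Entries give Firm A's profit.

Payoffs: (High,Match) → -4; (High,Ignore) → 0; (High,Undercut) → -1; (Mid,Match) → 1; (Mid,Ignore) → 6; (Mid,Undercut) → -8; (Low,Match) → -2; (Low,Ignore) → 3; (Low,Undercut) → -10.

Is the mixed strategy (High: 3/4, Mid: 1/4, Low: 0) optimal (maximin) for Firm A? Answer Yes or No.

Against Match this mix gives (3/4)·(-4) + (1/4)·1 = -11/4.
Against Ignore this mix gives (3/4)·0 + (1/4)·6 = 3/2.
Against Undercut this mix gives (3/4)·(-1) + (1/4)·(-8) = -11/4.
All of Firm B's active replies (Match, Undercut) yield -11/4, and no column does worse for Firm A. The mix makes Firm B indifferent and guarantees -11/4, so it is optimal.

Yes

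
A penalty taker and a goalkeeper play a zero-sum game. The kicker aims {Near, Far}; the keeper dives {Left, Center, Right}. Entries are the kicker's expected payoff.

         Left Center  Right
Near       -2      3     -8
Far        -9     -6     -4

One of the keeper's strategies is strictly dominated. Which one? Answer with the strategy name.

Center

Left holds the kicker's payoff strictly below Center in every row: -2 < 3, -9 < -6.
So Center is strictly dominated for the keeper.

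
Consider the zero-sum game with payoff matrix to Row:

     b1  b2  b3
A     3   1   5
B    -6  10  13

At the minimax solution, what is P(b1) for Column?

Row minima: A → 1, B → -6; maximin = 1.
Column maxima: b1 → 3, b2 → 10, b3 → 13; minimax = 3.
1 ≠ 3, so there is no saddle point; optimal play is mixed.
b3 is strictly dominated by b1 (it gives Row strictly more in every row), so Column never plays it.
On the remaining 2×2 (A, B vs b1, b2):
Let Row play A with probability p. Expected payoff against b1: 3p + (-6)(1−p) = 9p − 6; against b2: 1p + 10(1−p) = −9p + 10.
Setting these equal: 9p − 6 = −9p + 10 ⇒ 18p = 16 ⇒ p = 8/9, and the value is (9)·(8/9) − 6 = 2.
For Column: with q = P(b1), equating A's and B's payoffs gives 2q + 1 = −16q + 10 ⇒ q = 1/2.

1/2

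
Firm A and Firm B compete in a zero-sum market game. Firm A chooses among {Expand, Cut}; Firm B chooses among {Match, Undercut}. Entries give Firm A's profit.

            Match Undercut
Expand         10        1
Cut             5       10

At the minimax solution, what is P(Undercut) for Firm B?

Row minima: Expand → 1, Cut → 5; maximin = 5.
Column maxima: Match → 10, Undercut → 10; minimax = 10.
5 ≠ 10, so there is no saddle point; optimal play is mixed.
Let Firm A play Expand with probability p. Expected payoff against Match: 10p + 5(1−p) = 5p + 5; against Undercut: 1p + 10(1−p) = −9p + 10.
Setting these equal: 5p + 5 = −9p + 10 ⇒ 14p = 5 ⇒ p = 5/14, and the value is (5)·(5/14) + 5 = 95/14.
For Firm B: with q = P(Match), equating Expand's and Cut's payoffs gives 9q + 1 = −5q + 10 ⇒ q = 9/14.

5/14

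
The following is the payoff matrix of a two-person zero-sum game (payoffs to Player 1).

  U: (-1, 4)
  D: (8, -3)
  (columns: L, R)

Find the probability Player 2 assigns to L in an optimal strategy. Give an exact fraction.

7/16

Row minima: U → -1, D → -3; maximin = -1.
Column maxima: L → 8, R → 4; minimax = 4.
-1 ≠ 4, so there is no saddle point; optimal play is mixed.
Let Player 1 play U with probability p. Expected payoff against L: (-1)p + 8(1−p) = −9p + 8; against R: 4p + (-3)(1−p) = 7p − 3.
Setting these equal: −9p + 8 = 7p − 3 ⇒ −16p = -11 ⇒ p = 11/16, and the value is (-9)·(11/16) + 8 = 29/16.
For Player 2: with q = P(L), equating U's and D's payoffs gives −5q + 4 = 11q − 3 ⇒ q = 7/16.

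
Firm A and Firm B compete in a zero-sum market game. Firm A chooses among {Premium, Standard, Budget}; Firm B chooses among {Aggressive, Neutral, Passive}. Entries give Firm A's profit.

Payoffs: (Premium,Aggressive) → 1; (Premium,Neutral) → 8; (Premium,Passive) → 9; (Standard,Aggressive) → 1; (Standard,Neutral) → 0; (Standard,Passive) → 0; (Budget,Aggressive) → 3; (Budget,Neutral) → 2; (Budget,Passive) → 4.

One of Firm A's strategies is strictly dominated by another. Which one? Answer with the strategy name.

Standard

Budget gives a strictly higher payoff than Standard against every column: 3 > 1, 2 > 0, 4 > 0.
So Standard is strictly dominated and Firm A never plays it.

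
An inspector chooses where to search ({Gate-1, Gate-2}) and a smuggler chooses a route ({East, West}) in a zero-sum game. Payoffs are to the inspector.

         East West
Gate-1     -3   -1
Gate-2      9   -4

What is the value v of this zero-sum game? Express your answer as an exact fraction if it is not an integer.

-7/5

Row minima: Gate-1 → -3, Gate-2 → -4; maximin = -3.
Column maxima: East → 9, West → -1; minimax = -1.
-3 ≠ -1, so there is no saddle point; optimal play is mixed.
Let the inspector play Gate-1 with probability p. Expected payoff against East: (-3)p + 9(1−p) = −12p + 9; against West: (-1)p + (-4)(1−p) = 3p − 4.
Setting these equal: −12p + 9 = 3p − 4 ⇒ −15p = -13 ⇒ p = 13/15, and the value is (-12)·(13/15) + 9 = -7/5.
For the smuggler: with q = P(East), equating Gate-1's and Gate-2's payoffs gives −2q − 1 = 13q − 4 ⇒ q = 1/5.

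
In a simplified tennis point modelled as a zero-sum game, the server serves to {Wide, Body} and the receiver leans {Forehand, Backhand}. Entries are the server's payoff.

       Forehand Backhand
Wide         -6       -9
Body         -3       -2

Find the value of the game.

Row minima: Wide → -9, Body → -3; maximin = -3.
Column maxima: Forehand → -3, Backhand → -2; minimax = -3.
Since maximin = minimax = -3, there is a saddle point and the value is -3.

-3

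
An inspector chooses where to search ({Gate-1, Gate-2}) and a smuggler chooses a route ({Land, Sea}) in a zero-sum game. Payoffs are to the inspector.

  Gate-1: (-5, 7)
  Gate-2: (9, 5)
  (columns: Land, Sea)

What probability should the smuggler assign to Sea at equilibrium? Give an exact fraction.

Row minima: Gate-1 → -5, Gate-2 → 5; maximin = 5.
Column maxima: Land → 9, Sea → 7; minimax = 7.
5 ≠ 7, so there is no saddle point; optimal play is mixed.
Let the inspector play Gate-1 with probability p. Expected payoff against Land: (-5)p + 9(1−p) = −14p + 9; against Sea: 7p + 5(1−p) = 2p + 5.
Setting these equal: −14p + 9 = 2p + 5 ⇒ −16p = -4 ⇒ p = 1/4, and the value is (-14)·(1/4) + 9 = 11/2.
For the smuggler: with q = P(Land), equating Gate-1's and Gate-2's payoffs gives −12q + 7 = 4q + 5 ⇒ q = 1/8.

7/8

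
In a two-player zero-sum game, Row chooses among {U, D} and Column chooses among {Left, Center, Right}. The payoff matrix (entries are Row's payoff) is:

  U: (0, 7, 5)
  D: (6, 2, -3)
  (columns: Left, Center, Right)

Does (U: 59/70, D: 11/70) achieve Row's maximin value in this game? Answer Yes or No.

Against Left this mix gives (59/70)·0 + (11/70)·6 = 33/35.
Against Center this mix gives (59/70)·7 + (11/70)·2 = 87/14.
Against Right this mix gives (59/70)·5 + (11/70)·(-3) = 131/35.
Column will play Left, holding Row to 33/35. Shifting weight toward the row that does better against Left would raise this floor (the equalizing mix achieves 15/7 against both Left and Right), so the proposed strategy is not optimal.

No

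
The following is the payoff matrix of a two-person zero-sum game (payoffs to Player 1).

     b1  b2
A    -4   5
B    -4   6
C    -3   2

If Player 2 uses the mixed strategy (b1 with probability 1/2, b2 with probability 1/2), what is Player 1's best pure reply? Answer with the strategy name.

Expected payoff of A: (1/2)·(-4) + (1/2)·5 = 1/2.
Expected payoff of B: (1/2)·(-4) + (1/2)·6 = 1.
Expected payoff of C: (1/2)·(-3) + (1/2)·2 = -1/2.
The largest is 1, so Player 1's best response is B.

B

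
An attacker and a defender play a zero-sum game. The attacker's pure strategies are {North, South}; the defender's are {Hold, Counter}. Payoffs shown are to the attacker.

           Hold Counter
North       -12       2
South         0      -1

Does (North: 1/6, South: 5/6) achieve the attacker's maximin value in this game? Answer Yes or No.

Against Hold this mix gives (1/6)·(-12) + (5/6)·0 = -2.
Against Counter this mix gives (1/6)·2 + (5/6)·(-1) = -1/2.
The defender will play Hold, holding the attacker to -2. Shifting weight toward the row that does better against Hold would raise this floor (the equalizing mix achieves -4/5 against both Hold and Counter), so the proposed strategy is not optimal.

No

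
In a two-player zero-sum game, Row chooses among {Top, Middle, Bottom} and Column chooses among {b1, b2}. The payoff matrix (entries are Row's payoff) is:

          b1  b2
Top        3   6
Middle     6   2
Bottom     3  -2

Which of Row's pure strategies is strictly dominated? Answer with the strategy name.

Middle gives a strictly higher payoff than Bottom against every column: 6 > 3, 2 > -2.
So Bottom is strictly dominated and Row never plays it.

Bottom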